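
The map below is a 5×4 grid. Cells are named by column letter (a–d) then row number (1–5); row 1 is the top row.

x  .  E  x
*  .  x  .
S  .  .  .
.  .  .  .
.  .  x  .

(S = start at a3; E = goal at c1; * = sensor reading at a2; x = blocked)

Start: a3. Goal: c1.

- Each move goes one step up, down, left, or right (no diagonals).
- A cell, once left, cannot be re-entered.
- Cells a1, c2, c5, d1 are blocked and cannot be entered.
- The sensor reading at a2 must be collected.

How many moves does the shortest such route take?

4

Any route passes through a2 somewhere between a3 and c1. Summing Manhattan distances along the two legs (a3 → a2 → c1) gives a lower bound of 1 + 3 = 4 moves.
A route of 4 moves achieves this: a3 → a2 → b2 → b1 → c1.
Since 4 matches the lower bound, it is optimal.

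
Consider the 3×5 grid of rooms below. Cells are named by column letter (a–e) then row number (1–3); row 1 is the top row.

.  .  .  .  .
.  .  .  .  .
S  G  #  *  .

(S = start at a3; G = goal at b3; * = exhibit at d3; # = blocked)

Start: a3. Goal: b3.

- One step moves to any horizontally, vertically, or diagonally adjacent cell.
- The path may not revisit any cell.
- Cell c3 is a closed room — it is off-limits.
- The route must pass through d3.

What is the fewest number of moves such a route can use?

6

Any route passes through d3 somewhere between a3 and b3. Summing Chebyshev distances along the two legs (a3 → d3 → b3) gives a lower bound of 3 + 2 = 5 moves.
The shortest route satisfying every rule uses 6 moves: a3 → b2 → c1 → d2 → d3 → c2 → b3.
The bound of 5 isn't tight here; checking systematically, no route of length 5 through 5 satisfies every constraint, so 6 is the minimum.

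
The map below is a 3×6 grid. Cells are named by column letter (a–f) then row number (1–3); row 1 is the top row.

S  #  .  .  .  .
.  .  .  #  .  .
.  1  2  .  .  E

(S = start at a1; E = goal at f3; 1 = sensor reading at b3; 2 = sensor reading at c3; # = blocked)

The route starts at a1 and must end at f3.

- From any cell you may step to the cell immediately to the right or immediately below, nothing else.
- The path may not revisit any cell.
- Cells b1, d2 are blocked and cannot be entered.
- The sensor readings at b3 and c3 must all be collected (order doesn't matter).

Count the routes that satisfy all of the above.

A right/down-only route from a1 to f3 makes exactly 2 down-moves and 5 right-moves in some order.
With no other constraints that would be C(7,2) = 21 routes.
A monotone route can only reach the required cells in the order b3, c3, so split there and multiply the segment counts (each segment already excludes blocked cells): a1→b3: 2; b3→c3: 1; c3→f3: 1; product = 2.
That gives 2 routes.

2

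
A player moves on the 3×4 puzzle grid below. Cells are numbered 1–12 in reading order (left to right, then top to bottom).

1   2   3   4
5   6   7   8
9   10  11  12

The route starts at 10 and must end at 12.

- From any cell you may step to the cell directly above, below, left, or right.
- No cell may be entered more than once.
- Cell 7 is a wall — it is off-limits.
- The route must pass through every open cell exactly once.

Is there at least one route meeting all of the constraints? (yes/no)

Colour the cells like a checkerboard: each orthogonal step flips colour, so a Hamiltonian route alternates colours. Here there are 6 cells of one colour and 5 of the other, with start on the same colour as the goal — the counts and endpoints can't be arranged into an alternating sequence of length 11, so no Hamiltonian route exists.

no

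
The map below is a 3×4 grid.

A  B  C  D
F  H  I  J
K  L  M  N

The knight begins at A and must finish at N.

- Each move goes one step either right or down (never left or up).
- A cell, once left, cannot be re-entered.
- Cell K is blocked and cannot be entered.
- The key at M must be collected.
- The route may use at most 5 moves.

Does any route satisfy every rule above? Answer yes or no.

yes

One route that works: A → F → H → L → M → N.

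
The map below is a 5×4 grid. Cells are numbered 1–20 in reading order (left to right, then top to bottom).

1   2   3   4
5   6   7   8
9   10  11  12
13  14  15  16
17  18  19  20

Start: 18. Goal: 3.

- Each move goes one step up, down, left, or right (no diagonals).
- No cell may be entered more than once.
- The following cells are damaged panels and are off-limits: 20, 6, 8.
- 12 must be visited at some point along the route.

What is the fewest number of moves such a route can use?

7

Any route passes through 12 somewhere between 18 and 3. Summing Manhattan distances along the two legs (18 → 12 → 3) gives a lower bound of 4 + 3 = 7 moves.
A route of 7 moves achieves this: 18 → 14 → 15 → 16 → 12 → 11 → 7 → 3.
Since 7 matches the lower bound, it is optimal.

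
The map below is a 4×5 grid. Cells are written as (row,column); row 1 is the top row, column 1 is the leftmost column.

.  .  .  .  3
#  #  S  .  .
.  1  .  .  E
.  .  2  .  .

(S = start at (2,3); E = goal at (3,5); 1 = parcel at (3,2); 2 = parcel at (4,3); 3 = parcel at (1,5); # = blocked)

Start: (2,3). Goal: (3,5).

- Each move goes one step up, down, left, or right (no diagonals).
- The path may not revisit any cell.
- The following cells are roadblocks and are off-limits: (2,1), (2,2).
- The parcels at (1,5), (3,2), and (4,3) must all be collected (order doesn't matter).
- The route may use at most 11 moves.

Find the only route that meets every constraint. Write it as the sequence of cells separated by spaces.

Any route must reach (1,5), (3,2), and (4,3) and still end at (3,5) within 11 moves, so the order of the required stops is forced.
Route from (2,3): down to (3,3), left to (3,2), down to (4,2), 2× right (reaching (4,4)), 3× up (reaching (1,4)), right to (1,5), 2× down (reaching (3,5)) — 11 moves in all.
Check: all required cells visited; 11 ≤ 11 moves.

(2,3) (3,3) (3,2) (4,2) (4,3) (4,4) (3,4) (2,4) (1,4) (1,5) (2,5) (3,5)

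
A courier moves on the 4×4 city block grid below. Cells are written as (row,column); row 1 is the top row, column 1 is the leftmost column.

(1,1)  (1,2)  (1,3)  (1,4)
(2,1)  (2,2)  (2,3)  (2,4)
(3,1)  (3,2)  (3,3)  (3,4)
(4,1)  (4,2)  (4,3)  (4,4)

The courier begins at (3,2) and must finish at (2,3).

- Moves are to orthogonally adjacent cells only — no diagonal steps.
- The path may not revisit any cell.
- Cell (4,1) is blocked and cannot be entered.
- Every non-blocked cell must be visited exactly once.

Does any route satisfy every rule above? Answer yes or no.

no

Colour the cells like a checkerboard: each orthogonal step flips colour, so a Hamiltonian route alternates colours. Here there are 8 cells of one colour and 7 of the other, with start on the same colour as the goal — the counts and endpoints can't be arranged into an alternating sequence of length 15, so no Hamiltonian route exists.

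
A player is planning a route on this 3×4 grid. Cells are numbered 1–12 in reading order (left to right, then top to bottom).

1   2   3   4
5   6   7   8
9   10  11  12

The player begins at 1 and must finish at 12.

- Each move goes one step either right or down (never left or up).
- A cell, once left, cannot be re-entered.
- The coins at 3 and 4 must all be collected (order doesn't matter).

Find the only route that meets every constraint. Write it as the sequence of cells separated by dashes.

Moves only go right or down, so the column and row indices never decrease.
Route from 1: right 3 to 4, down 2 to 12 — 5 moves in all.
Check: all required cells visited.

1 - 2 - 3 - 4 - 8 - 12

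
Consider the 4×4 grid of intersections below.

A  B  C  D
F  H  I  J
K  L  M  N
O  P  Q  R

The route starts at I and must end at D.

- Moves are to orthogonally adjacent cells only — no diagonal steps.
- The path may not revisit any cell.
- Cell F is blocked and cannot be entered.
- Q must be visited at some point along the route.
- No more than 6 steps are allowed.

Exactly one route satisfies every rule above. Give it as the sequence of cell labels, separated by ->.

Any route must reach Q and still end at D within 6 moves, so the order of the required stops is forced.
Route from I: down 2 to Q, right 1 to R, up 3 to D — 6 moves in all.
Check: all required cells visited; 6 ≤ 6 moves.

I -> M -> Q -> R -> N -> J -> D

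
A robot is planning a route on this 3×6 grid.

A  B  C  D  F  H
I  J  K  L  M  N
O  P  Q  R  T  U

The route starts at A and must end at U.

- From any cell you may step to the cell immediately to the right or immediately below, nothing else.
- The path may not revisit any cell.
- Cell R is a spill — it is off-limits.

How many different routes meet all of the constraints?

A right/down-only route from A to U makes exactly 2 down-moves and 5 right-moves in some order.
With no other constraints that would be C(7,2) = 21 routes.
Subtract routes through each blocked cell (inclusion–exclusion for overlaps): − through R: 10 → 11.
That gives 11 routes.

11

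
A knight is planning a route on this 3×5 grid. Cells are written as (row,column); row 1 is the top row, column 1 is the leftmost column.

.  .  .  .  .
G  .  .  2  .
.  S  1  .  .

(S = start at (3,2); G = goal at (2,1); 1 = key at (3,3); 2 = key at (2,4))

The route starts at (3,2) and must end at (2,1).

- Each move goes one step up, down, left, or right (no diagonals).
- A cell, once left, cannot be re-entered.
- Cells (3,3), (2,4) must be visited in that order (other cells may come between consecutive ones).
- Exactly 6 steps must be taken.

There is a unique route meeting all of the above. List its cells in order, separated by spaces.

(3,2) (3,3) (3,4) (2,4) (2,3) (2,2) (2,1)

The waypoints must appear in the order (3,3), (2,4), with no cell reused.
Route from (3,2): right 2 to (3,4), up 1 to (2,4), left 3 to (2,1) — 6 moves in all.
Check: order respected (1 at step 1, 2 at step 3); 6 moves as required.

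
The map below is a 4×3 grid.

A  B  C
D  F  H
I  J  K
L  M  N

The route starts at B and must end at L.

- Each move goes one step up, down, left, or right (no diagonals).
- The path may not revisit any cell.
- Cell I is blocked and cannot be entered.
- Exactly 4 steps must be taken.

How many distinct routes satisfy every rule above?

1

Need simple routes of exactly 4 moves from B to L (Manhattan distance 4, so 0 moves are spent on a detour and 0 undoing it).
Enumerating: B F J M L.
That gives 1 route.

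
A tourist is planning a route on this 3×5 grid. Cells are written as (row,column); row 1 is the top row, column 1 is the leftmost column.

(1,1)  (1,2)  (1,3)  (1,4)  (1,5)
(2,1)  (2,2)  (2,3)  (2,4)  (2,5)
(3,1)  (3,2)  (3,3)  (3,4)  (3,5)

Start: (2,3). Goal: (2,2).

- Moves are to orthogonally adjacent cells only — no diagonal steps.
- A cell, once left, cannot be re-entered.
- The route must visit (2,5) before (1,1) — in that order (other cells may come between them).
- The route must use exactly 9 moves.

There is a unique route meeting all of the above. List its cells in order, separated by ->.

The waypoints must appear in the order (2,5), (1,1), with no cell reused.
Route from (2,3): right 2 to (2,5), up 1 to (1,5), left 4 to (1,1), down 1 to (2,1), right 1 to (2,2) — 9 moves in all.
Check: order respected ((2,5) at step 2, (1,1) at step 7); 9 moves as required.

(2,3) -> (2,4) -> (2,5) -> (1,5) -> (1,4) -> (1,3) -> (1,2) -> (1,1) -> (2,1) -> (2,2)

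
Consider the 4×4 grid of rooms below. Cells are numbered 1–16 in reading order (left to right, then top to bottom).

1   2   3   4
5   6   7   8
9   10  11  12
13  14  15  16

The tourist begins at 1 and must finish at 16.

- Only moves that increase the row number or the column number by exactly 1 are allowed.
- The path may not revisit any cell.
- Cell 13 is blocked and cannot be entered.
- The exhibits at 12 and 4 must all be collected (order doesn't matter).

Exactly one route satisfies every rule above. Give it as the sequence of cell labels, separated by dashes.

Moves only go right or down, so the column and row indices never decrease.
Route from 1: right 3 to 4, down 3 to 16 — 6 moves in all.
Check: all required cells visited.

1 - 2 - 3 - 4 - 8 - 12 - 16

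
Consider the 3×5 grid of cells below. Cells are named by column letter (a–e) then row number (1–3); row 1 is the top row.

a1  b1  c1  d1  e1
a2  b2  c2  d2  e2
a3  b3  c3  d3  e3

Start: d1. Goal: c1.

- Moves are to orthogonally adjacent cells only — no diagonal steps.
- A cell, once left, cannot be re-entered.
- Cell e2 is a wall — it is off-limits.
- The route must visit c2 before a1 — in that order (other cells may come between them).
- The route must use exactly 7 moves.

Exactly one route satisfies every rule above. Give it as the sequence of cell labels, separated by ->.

d1 -> d2 -> c2 -> b2 -> a2 -> a1 -> b1 -> c1

The waypoints must appear in the order c2, a1, with no cell reused.
Route from d1: down to d2, 3× left (reaching a2), up to a1, 2× right (reaching c1) — 7 moves in all.
Check: order respected (c2 at step 2, a1 at step 5); 7 moves as required.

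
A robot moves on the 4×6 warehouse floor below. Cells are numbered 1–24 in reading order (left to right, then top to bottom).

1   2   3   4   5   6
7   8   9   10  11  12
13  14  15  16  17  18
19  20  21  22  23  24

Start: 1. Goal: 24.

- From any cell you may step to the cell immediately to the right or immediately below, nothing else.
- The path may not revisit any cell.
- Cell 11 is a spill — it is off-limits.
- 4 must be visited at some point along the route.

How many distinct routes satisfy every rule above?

4

A right/down-only route from 1 to 24 makes exactly 3 down-moves and 5 right-moves in some order.
With no other constraints that would be C(8,3) = 56 routes.
Split at 4 and multiply the segment counts (each segment already excludes blocked cells): 1→4: 1; 4→24: 4; product = 4.
That gives 4 routes.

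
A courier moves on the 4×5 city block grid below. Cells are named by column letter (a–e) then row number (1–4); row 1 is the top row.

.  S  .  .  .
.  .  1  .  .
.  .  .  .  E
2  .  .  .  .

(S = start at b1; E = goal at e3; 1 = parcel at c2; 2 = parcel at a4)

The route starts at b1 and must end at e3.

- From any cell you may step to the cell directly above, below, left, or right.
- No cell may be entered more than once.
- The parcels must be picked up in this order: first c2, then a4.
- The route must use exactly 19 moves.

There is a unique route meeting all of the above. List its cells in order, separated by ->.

The waypoints must appear in the order c2, a4, with no cell reused.
Route from b1: left 1 to a1, down 1 to a2, right 2 to c2, up 1 to c1, right 2 to e1, down 1 to e2, left 1 to d2, down 1 to d3, left 3 to a3, down 1 to a4, right 4 to e4, up 1 to e3 — 19 moves in all.
Check: order respected (1 at step 4, 2 at step 14); 19 moves as required.

b1 -> a1 -> a2 -> b2 -> c2 -> c1 -> d1 -> e1 -> e2 -> d2 -> d3 -> c3 -> b3 -> a3 -> a4 -> b4 -> c4 -> d4 -> e4 -> e3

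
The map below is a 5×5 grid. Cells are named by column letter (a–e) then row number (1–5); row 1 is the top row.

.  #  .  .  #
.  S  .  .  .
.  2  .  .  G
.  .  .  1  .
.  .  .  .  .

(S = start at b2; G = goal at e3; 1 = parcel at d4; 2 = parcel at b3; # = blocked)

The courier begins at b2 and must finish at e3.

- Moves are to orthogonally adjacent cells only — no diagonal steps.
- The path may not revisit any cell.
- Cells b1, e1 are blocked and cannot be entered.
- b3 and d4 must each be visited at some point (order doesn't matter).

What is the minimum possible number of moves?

6

Any route passes through b3 and d4 in some order between b2 and e3. Summing Manhattan distances along each leg and taking the cheapest ordering (b2 → b3 → d4 → e3) gives a lower bound of 1 + 3 + 2 = 6 moves.
A route of 6 moves achieves this: b2 → b3 → b4 → c4 → d4 → d3 → e3.
Since 6 matches the lower bound, it is optimal.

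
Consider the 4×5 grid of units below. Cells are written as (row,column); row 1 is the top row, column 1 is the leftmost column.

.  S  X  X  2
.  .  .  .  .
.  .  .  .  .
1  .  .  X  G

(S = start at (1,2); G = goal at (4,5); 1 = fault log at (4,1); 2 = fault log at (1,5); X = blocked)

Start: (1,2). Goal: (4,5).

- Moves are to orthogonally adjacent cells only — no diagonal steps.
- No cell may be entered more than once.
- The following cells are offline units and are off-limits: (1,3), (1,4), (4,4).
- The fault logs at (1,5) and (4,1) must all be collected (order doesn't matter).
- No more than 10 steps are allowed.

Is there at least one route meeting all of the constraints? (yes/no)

(1,5) must be visited but has only one open neighbour ((2,5)), and it is neither the start nor the goal — the route would have to enter and leave through (2,5), re-entering it.

no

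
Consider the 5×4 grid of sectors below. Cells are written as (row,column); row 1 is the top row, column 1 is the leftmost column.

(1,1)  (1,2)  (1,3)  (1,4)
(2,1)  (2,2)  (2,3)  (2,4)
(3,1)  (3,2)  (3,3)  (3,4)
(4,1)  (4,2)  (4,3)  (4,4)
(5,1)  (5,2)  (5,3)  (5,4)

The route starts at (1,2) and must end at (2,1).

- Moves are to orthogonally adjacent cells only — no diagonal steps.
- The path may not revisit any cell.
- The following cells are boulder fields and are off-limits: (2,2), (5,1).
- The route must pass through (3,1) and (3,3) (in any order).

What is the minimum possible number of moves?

6

Any route passes through (3,1) and (3,3) in some order between (1,2) and (2,1). Summing Manhattan distances along each leg and taking the cheapest ordering ((1,2) → (3,3) → (3,1) → (2,1)) gives a lower bound of 3 + 2 + 1 = 6 moves.
A route of 6 moves achieves this: (1,2) → (1,3) → (2,3) → (3,3) → (3,2) → (3,1) → (2,1).
Since 6 matches the lower bound, it is optimal.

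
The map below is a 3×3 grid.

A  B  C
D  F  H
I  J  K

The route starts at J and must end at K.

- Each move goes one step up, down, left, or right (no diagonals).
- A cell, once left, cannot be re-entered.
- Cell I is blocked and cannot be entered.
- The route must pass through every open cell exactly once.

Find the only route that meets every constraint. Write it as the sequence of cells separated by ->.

Need to visit all 8 open cells exactly once, starting at J and ending at K.
Cell A has only two open neighbours (D and B), so the path must pass straight through it: one of those is the cell it's entered from and the other is where it exits.
Route from J: up to F, left to D, up to A, 2× right (reaching C), 2× down (reaching K) — 7 moves in all.
Check: all 8 open cells covered.

J -> F -> D -> A -> B -> C -> H -> K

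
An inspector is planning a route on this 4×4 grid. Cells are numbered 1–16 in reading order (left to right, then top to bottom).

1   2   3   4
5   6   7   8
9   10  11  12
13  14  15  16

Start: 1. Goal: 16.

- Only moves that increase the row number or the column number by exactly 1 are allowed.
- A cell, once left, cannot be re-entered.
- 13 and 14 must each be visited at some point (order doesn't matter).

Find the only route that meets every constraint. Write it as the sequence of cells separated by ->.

1 -> 5 -> 9 -> 13 -> 14 -> 15 -> 16

Moves only go right or down, so the column and row indices never decrease.
Route from 1: 3× down (reaching 13), 3× right (reaching 16) — 6 moves in all.
Check: all required cells visited.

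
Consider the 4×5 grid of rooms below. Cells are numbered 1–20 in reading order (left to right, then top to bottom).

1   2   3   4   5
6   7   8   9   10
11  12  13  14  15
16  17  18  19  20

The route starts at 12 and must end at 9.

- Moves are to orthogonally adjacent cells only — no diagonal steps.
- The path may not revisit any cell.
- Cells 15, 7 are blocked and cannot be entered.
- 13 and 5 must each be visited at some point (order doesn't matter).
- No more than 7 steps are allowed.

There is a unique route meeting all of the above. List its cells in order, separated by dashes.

The budget equals the shortest possible length, so every move has to be on a shortest route through the required cells.
Route from 12: right to 13, 2× up (reaching 3), 2× right (reaching 5), down to 10, left to 9 — 7 moves in all.
Check: all required cells visited; 7 ≤ 7 moves.

12 - 13 - 8 - 3 - 4 - 5 - 10 - 9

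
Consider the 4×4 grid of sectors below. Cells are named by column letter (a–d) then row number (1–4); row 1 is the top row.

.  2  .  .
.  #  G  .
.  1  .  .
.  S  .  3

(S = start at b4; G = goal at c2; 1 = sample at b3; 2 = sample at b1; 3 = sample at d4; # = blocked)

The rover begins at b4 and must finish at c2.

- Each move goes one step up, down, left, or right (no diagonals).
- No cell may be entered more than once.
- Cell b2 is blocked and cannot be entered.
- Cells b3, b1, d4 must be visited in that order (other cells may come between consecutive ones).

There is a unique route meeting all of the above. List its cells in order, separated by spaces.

b4 b3 a3 a2 a1 b1 c1 d1 d2 d3 d4 c4 c3 c2

The waypoints must appear in the order b3, b1, d4, with no cell reused.
Route from b4: up 1 to b3, left 1 to a3, up 2 to a1, right 3 to d1, down 3 to d4, left 1 to c4, up 2 to c2 — 13 moves in all.
Check: order respected (1 at step 1, 2 at step 5, 3 at step 10).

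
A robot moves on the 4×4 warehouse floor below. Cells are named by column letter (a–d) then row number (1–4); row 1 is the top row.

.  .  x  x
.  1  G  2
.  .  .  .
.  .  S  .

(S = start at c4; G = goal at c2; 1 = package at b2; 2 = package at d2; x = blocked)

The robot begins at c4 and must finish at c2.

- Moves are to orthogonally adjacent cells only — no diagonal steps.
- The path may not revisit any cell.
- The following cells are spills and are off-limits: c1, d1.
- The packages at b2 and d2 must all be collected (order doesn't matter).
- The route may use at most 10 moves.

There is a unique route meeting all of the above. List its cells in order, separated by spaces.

c4 b4 a4 a3 a2 b2 b3 c3 d3 d2 c2

The 10-move cap with required stops at b2, d2 leaves no slack for detours.
Route from c4: 2× left (reaching a4), 2× up (reaching a2), right to b2, down to b3, 2× right (reaching d3), up to d2, left to c2 — 10 moves in all.
Check: all required cells visited; 10 ≤ 10 moves.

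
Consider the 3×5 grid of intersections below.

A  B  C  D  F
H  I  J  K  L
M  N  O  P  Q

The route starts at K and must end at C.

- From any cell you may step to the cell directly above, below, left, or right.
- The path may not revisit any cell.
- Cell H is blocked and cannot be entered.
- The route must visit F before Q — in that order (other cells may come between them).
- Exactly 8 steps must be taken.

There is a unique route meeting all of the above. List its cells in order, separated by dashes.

K - D - F - L - Q - P - O - J - C

The waypoints must appear in the order F, Q, with no cell reused.
Route from K: up to D, right to F, 2× down (reaching Q), 2× left (reaching O), 2× up (reaching C) — 8 moves in all.
Check: order respected (F at step 2, Q at step 4); 8 moves as required.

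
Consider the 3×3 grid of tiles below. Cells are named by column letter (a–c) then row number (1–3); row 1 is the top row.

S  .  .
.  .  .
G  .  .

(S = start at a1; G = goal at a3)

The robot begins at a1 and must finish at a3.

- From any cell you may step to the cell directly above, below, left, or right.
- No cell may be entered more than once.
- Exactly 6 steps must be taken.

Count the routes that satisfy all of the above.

Need simple routes of exactly 6 moves from a1 to a3 (Manhattan distance 2, so 2 moves are spent on a detour and 2 undoing it).
Enumerating: a1 a2 b2 c2 c3 b3 a3 | a1 b1 b2 c2 c3 b3 a3 | a1 b1 c1 c2 c3 b3 a3 | a1 b1 c1 c2 b2 b3 a3 | a1 b1 c1 c2 b2 a2 a3.
That gives 5 routes.

5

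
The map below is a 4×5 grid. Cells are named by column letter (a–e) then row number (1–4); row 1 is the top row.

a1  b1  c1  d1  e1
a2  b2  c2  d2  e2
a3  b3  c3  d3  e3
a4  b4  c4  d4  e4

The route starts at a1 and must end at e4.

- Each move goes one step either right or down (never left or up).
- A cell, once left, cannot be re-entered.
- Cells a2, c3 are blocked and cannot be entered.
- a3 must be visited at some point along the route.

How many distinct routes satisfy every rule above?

A right/down-only route from a1 to e4 makes exactly 3 down-moves and 4 right-moves in some order.
With no other constraints that would be C(7,3) = 35 routes.
Split at a3 and multiply the segment counts (each segment already excludes blocked cells): a1→a3: 0; a3→e4: 2; product = 0.
No route satisfies every constraint, so the count is 0.

0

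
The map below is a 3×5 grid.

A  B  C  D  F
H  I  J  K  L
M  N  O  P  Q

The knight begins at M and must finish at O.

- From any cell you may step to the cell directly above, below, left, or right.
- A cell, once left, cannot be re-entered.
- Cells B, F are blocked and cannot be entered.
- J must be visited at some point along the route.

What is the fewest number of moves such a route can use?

Any route passes through J somewhere between M and O. Summing Manhattan distances along the two legs (M → J → O) gives a lower bound of 3 + 1 = 4 moves.
A route of 4 moves achieves this: M → H → I → J → O.
Since 4 matches the lower bound, it is optimal.

4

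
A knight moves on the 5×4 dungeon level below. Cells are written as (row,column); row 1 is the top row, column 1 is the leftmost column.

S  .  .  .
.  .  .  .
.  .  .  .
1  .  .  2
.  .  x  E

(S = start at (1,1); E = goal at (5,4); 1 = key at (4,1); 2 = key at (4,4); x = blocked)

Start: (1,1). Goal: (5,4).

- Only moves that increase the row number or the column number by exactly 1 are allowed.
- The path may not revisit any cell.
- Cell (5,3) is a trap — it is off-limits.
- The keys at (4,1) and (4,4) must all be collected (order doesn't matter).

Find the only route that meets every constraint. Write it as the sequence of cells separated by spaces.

Moves only go right or down, so the column and row indices never decrease.
Route from (1,1): 3× down (reaching (4,1)), 3× right (reaching (4,4)), down to (5,4) — 7 moves in all.
Check: all required cells visited.

(1,1) (2,1) (3,1) (4,1) (4,2) (4,3) (4,4) (5,4)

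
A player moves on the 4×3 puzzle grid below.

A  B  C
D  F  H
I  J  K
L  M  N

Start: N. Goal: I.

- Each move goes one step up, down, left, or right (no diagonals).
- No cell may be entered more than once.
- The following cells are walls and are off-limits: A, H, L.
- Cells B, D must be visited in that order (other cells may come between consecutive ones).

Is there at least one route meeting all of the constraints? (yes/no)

Even ignoring the required order, no revisit-free route from N to I manages to pass through all of B and D: branching out from N, every path either misses one of them or, having collected them, can no longer reach I without re-entering a cell.

no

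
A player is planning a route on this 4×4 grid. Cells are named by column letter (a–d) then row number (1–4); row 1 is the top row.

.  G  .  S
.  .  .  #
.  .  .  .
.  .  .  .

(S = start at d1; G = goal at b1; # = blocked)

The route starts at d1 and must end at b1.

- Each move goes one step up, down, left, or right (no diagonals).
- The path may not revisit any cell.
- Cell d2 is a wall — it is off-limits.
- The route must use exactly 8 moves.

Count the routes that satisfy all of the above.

Need simple routes of exactly 8 moves from d1 to b1 (Manhattan distance 2, so 3 moves are spent on a detour and 3 undoing it).
Enumerating: d1 c1 c2 c3 c4 b4 b3 b2 b1 | d1 c1 c2 c3 b3 b2 a2 a1 b1 | d1 c1 c2 c3 b3 a3 a2 a1 b1 | d1 c1 c2 c3 b3 a3 a2 b2 b1 | d1 c1 c2 b2 b3 a3 a2 a1 b1.
That gives 5 routes.

5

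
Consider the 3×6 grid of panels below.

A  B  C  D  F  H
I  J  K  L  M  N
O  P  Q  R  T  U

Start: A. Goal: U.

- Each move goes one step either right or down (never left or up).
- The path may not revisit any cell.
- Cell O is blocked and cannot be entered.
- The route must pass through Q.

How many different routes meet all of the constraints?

5

A right/down-only route from A to U makes exactly 2 down-moves and 5 right-moves in some order.
With no other constraints that would be C(7,2) = 21 routes.
Split at Q and multiply the segment counts (each segment already excludes blocked cells): A→Q: 5; Q→U: 1; product = 5.
That gives 5 routes.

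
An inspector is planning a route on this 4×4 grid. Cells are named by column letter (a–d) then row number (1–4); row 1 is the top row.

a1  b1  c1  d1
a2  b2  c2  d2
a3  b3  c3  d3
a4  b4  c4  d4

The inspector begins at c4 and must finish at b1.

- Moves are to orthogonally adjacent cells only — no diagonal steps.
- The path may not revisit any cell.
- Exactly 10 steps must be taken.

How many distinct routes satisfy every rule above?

28

Need simple routes of exactly 10 moves from c4 to b1 (Manhattan distance 4, so 3 moves are spent on a detour and 3 undoing it).
Branch systematically from the start, pruning whenever the remaining move budget drops below the Manhattan distance to b1 or differs from it in parity. Grouping the completions by first move — via c3: 5; via b4: 12; via d4: 11 — and summing: 5 + 12 + 11 = 28.
That gives 28 routes.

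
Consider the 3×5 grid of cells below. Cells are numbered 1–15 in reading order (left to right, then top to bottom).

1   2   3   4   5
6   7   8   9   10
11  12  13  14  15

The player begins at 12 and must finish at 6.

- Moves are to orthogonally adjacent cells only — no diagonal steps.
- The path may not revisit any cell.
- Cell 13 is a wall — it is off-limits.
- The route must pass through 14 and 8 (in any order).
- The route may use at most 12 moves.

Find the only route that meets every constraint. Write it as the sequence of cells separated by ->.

12 -> 7 -> 8 -> 9 -> 14 -> 15 -> 10 -> 5 -> 4 -> 3 -> 2 -> 1 -> 6

The 12-move cap with required stops at 14, 8 leaves no slack for detours.
Route from 12: up 1 to 7, right 2 to 9, down 1 to 14, right 1 to 15, up 2 to 5, left 4 to 1, down 1 to 6 — 12 moves in all.
Check: all required cells visited; 12 ≤ 12 moves.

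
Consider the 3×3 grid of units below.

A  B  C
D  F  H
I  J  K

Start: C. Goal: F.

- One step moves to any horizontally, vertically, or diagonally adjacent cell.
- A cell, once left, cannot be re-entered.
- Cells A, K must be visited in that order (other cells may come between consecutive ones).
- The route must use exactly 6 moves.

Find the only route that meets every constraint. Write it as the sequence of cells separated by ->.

C -> B -> A -> D -> J -> K -> F

The waypoints must appear in the order A, K, with no cell reused.
Route from C: 2× left (reaching A), down to D, down-right to J, right to K, up-left to F — 6 moves in all.
Check: order respected (A at step 2, K at step 5); 6 moves as required.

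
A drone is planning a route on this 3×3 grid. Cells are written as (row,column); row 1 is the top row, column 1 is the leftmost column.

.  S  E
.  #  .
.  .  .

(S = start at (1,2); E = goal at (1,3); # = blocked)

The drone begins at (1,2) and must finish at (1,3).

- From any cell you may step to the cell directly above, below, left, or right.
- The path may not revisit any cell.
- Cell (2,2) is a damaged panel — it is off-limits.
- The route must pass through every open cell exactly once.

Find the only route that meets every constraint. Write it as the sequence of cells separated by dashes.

Need to visit all 8 open cells exactly once, starting at (1,2) and ending at (1,3).
Cell (3,2) has only two open neighbours ((3,1) and (3,3)), so the path must pass straight through it: one of those is the cell it's entered from and the other is where it exits.
Route from (1,2): left 1 to (1,1), down 2 to (3,1), right 2 to (3,3), up 2 to (1,3) — 7 moves in all.
Check: all 8 open cells covered.

(1,2) - (1,1) - (2,1) - (3,1) - (3,2) - (3,3) - (2,3) - (1,3)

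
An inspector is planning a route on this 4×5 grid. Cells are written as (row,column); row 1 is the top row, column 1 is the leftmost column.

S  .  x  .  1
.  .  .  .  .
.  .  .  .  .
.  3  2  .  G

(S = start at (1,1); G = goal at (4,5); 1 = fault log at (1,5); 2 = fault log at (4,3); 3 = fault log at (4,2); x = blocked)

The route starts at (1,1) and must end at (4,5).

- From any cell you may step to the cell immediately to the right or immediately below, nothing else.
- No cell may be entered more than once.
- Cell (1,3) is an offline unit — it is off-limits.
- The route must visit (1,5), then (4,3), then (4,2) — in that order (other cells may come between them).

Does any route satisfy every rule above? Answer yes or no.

(4,3) lies to the left of (1,5), so going from (1,5) to (4,3) would need a leftward move — but moves only go right/down, so (1,5) cannot be visited before (4,3).

no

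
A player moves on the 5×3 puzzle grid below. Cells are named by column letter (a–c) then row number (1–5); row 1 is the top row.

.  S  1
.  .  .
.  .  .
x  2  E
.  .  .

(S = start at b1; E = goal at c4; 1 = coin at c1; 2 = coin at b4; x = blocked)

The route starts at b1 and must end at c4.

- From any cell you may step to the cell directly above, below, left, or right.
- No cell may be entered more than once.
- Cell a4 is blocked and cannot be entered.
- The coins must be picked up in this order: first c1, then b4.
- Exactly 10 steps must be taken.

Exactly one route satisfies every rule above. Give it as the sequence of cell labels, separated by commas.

b1, c1, c2, b2, a2, a3, b3, b4, b5, c5, c4

The waypoints must appear in the order c1, b4, with no cell reused.
Route from b1: right 1 to c1, down 1 to c2, left 2 to a2, down 1 to a3, right 1 to b3, down 2 to b5, right 1 to c5, up 1 to c4 — 10 moves in all.
Check: order respected (1 at step 1, 2 at step 7); 10 moves as required.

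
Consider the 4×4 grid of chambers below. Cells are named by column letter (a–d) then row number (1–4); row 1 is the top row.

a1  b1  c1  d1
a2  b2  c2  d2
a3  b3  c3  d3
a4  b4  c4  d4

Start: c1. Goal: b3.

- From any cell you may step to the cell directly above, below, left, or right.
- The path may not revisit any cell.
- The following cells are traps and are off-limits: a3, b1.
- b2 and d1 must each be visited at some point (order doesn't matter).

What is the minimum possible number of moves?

5

Any route passes through b2 and d1 in some order between c1 and b3. Summing Manhattan distances along each leg and taking the cheapest ordering (c1 → d1 → b2 → b3) gives a lower bound of 1 + 3 + 1 = 5 moves.
A route of 5 moves achieves this: c1 → d1 → d2 → c2 → b2 → b3.
Since 5 matches the lower bound, it is optimal.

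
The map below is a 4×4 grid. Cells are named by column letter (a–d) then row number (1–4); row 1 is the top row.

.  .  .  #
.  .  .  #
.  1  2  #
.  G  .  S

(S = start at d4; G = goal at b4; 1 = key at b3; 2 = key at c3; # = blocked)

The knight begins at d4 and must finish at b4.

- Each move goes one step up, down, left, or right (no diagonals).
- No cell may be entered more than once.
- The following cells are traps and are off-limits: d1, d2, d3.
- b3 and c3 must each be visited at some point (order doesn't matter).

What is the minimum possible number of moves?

4

Any route passes through b3 and c3 in some order between d4 and b4. Summing Manhattan distances along each leg and taking the cheapest ordering (d4 → c3 → b3 → b4) gives a lower bound of 2 + 1 + 1 = 4 moves.
A route of 4 moves achieves this: d4 → c4 → c3 → b3 → b4.
Since 4 matches the lower bound, it is optimal.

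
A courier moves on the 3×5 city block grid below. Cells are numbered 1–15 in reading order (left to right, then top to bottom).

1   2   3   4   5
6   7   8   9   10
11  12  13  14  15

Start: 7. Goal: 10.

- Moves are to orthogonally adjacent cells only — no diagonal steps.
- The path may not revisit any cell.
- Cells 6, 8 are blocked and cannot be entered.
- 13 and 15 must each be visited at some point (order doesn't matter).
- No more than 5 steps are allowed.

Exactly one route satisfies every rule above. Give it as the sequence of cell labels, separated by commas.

Any route must reach 13 and 15 and still end at 10 within 5 moves, so the order of the required stops is forced.
Route from 7: down to 12, 3× right (reaching 15), up to 10 — 5 moves in all.
Check: all required cells visited; 5 ≤ 5 moves.

7, 12, 13, 14, 15, 10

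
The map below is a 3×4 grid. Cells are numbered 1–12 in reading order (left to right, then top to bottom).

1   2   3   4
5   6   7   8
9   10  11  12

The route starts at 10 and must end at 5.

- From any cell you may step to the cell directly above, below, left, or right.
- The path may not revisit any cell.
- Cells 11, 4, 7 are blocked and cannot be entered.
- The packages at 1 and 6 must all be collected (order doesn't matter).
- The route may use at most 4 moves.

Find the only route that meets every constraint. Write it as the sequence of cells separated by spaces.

The 4-move cap with required stops at 1, 6 leaves no slack for detours.
Route from 10: 2× up (reaching 2), left to 1, down to 5 — 4 moves in all.
Check: all required cells visited; 4 ≤ 4 moves.

10 6 2 1 5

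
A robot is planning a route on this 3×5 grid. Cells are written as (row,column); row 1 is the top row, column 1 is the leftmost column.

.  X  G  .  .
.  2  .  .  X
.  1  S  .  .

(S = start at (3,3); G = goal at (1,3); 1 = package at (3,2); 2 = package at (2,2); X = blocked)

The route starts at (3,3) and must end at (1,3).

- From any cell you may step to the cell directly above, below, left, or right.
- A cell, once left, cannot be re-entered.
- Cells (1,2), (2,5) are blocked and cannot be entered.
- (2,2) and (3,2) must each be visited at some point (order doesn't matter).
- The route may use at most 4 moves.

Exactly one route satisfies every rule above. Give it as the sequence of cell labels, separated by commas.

(3,3), (3,2), (2,2), (2,3), (1,3)

The 4-move cap with required stops at (2,2), (3,2) leaves no slack for detours.
Route from (3,3): left 1 to (3,2), up 1 to (2,2), right 1 to (2,3), up 1 to (1,3) — 4 moves in all.
Check: all required cells visited; 4 ≤ 4 moves.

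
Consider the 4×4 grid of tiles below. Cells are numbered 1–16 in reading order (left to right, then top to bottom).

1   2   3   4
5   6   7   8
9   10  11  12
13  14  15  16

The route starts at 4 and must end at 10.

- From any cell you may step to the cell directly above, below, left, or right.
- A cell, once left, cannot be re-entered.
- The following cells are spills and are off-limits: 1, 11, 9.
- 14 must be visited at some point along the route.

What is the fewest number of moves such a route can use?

Any route passes through 14 somewhere between 4 and 10. Summing Manhattan distances along the two legs (4 → 14 → 10) gives a lower bound of 5 + 1 = 6 moves.
A route of 6 moves achieves this: 4 → 8 → 12 → 16 → 15 → 14 → 10.
Since 6 matches the lower bound, it is optimal.

6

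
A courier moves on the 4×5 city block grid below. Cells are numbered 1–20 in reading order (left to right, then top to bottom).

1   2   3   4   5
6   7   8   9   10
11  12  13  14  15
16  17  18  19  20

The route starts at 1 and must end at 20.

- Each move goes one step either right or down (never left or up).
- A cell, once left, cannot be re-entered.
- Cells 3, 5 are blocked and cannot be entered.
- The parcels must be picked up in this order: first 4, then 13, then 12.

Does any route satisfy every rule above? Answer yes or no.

13 lies to the left of 4, so going from 4 to 13 would need a leftward move — but moves only go right/down, so 4 cannot be visited before 13.

no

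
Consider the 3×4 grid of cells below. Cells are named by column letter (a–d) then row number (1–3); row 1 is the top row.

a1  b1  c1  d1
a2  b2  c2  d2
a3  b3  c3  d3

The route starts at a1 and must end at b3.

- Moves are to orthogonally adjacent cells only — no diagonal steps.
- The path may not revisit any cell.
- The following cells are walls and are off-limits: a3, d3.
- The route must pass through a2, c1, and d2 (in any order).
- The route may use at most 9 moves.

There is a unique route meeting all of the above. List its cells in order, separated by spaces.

The 9-move cap with required stops at a2, c1, d2 leaves no slack for detours.
Route from a1: down 1 to a2, right 1 to b2, up 1 to b1, right 2 to d1, down 1 to d2, left 1 to c2, down 1 to c3, left 1 to b3 — 9 moves in all.
Check: all required cells visited; 9 ≤ 9 moves.

a1 a2 b2 b1 c1 d1 d2 c2 c3 b3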